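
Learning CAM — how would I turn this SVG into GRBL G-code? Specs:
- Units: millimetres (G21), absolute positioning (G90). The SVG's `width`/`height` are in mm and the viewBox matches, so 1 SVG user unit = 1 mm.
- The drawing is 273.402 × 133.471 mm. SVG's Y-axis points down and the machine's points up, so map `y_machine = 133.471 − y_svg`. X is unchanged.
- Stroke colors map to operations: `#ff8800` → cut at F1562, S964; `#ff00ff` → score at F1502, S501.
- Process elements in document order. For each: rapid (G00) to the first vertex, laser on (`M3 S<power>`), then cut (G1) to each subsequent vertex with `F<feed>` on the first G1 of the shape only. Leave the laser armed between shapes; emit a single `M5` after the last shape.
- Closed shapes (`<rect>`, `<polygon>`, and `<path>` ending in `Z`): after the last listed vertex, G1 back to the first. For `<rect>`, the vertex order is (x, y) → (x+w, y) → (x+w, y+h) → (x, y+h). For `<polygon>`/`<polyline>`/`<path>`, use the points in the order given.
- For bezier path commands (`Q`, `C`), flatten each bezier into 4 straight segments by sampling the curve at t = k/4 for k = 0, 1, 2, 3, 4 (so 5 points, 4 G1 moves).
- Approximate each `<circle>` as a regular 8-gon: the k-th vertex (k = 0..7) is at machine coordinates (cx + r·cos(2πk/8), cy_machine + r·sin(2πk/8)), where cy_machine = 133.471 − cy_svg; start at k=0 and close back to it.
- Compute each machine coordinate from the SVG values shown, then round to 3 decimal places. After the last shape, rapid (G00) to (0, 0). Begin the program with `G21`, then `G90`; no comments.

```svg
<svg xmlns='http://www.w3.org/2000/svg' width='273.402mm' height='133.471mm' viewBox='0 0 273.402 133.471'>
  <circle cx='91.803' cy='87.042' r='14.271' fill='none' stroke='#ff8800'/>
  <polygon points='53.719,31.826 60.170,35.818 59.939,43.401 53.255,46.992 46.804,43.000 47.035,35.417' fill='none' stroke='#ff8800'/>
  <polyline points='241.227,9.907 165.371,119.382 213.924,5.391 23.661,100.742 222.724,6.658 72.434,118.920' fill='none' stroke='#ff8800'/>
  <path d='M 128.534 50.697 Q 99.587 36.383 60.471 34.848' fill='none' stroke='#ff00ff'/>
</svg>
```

1 u = 1 mm; y_m = 133.471 − y.

[1] `<circle>` circle, #ff8800→cut S964 F1562: (106.074,46.429) → (101.894,56.520) → (91.803,60.700) → (81.712,56.520) → (77.532,46.429) → (81.712,36.338) → (91.803,32.158) → (101.894,36.338) → (106.074,46.429) (closed)

[2] `<polygon>` regular polygon, #ff8800→cut S964 F1562: (53.719,101.645) → (60.170,97.653) → (59.939,90.070) → (53.255,86.479) → (46.804,90.471) → (47.035,98.054) → (53.719,101.645) (closed)

[3] `<polyline>` open polyline, #ff8800→cut S964 F1562: (241.227,123.564) → (165.371,14.089) → (213.924,128.080) → (23.661,32.729) → (222.724,126.813) → (72.434,14.551)

[4] `<path>` quadratic bezier, #ff00ff→score S501 F1502: (128.534,82.774) → (113.425,89.132) → (97.045,93.893) → (79.393,97.057) → (60.471,98.623)

G21
G90
G00 X106.074 Y46.429
M3 S964
G1 X101.894 Y56.520 F1562
G1 X91.803 Y60.700
G1 X81.712 Y56.520
G1 X77.532 Y46.429
G1 X81.712 Y36.338
G1 X91.803 Y32.158
G1 X101.894 Y36.338
G1 X106.074 Y46.429
G00 X53.719 Y101.645
M3 S964
G1 X60.170 Y97.653 F1562
G1 X59.939 Y90.070
G1 X53.255 Y86.479
G1 X46.804 Y90.471
G1 X47.035 Y98.054
G1 X53.719 Y101.645
G00 X241.227 Y123.564
M3 S964
G1 X165.371 Y14.089 F1562
G1 X213.924 Y128.080
G1 X23.661 Y32.729
G1 X222.724 Y126.813
G1 X72.434 Y14.551
G00 X128.534 Y82.774
M3 S501
G1 X113.425 Y89.132 F1502
G1 X97.045 Y93.893
G1 X79.393 Y97.057
G1 X60.471 Y98.623
M5
G00 X0.000 Y0.000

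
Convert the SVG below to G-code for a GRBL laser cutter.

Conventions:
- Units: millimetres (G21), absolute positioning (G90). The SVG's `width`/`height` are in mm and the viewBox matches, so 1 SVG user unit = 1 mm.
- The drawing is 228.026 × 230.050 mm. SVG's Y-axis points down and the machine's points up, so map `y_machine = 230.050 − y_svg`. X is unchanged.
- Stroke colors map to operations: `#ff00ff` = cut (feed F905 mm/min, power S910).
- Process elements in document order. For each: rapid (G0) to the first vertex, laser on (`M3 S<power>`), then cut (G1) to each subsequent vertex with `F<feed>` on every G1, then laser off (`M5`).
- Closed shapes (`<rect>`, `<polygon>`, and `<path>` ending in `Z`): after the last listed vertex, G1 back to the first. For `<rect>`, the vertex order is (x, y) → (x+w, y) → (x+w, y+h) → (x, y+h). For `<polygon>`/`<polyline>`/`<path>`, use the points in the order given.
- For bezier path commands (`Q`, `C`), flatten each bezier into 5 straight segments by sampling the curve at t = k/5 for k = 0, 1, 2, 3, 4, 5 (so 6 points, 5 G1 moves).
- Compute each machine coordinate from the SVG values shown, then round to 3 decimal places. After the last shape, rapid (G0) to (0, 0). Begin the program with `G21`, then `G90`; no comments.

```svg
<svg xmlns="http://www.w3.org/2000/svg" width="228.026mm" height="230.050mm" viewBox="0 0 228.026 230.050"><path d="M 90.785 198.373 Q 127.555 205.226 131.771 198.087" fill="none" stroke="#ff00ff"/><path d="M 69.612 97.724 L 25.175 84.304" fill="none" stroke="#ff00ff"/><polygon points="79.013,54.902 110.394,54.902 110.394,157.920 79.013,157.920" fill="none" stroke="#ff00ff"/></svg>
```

Since the viewBox matches the mm dimensions, user units are millimetres directly. The only transform is the Y-flip y_m = 230.050 − y_svg.

Shape 1 is a quadratic bezier drawn with `<path>`. Its stroke #ff00ff means cut at S910, F905. After flipping Y the toolpath is (90.785,31.677) → (104.191,29.495) → (114.992,28.433) → (123.190,28.491) → (128.782,29.667) → (131.771,31.963).

Shape 2 is a line segment drawn with `<path>`. Its stroke #ff00ff means cut at S910, F905. After flipping Y the toolpath is (69.612,132.326) → (25.175,145.746).

Shape 3 is a rectangle drawn with `<polygon>`. Its stroke #ff00ff means cut at S910, F905. After flipping Y the toolpath is (79.013,175.148) → (110.394,175.148) → (110.394,72.130) → (79.013,72.130) → (79.013,175.148), returning to the start.

G21
G90
G0 X90.785 Y31.677
M3 S910
G1 X104.191 Y29.495 F905
G1 X114.992 Y28.433 F905
G1 X123.190 Y28.491 F905
G1 X128.782 Y29.667 F905
G1 X131.771 Y31.963 F905
M5
G0 X69.612 Y132.326
M3 S910
G1 X25.175 Y145.746 F905
M5
G0 X79.013 Y175.148
M3 S910
G1 X110.394 Y175.148 F905
G1 X110.394 Y72.130 F905
G1 X79.013 Y72.130 F905
G1 X79.013 Y175.148 F905
M5
G0 X0.000 Y0.000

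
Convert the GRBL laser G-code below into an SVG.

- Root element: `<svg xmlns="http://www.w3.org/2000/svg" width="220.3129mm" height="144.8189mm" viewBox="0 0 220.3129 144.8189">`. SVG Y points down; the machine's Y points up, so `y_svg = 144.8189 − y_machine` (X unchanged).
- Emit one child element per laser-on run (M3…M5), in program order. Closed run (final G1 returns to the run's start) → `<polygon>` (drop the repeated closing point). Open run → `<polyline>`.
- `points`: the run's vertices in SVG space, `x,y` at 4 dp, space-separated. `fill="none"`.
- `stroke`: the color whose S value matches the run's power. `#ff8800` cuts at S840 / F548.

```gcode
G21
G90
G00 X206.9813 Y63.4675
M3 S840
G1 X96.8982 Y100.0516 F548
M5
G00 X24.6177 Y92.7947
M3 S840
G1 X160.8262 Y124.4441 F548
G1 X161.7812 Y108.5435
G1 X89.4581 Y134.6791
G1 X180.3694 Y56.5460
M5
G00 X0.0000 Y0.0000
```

y_svg = 144.8189 − y_m. Every run uses S840, so all elements get stroke `#ff8800` (cut).

[1] open run; points: 206.9813,81.3514 96.8982,44.7673

[2] open run; points: 24.6177,52.0242 160.8262,20.3748 161.7812,36.2754 89.4581,10.1398 180.3694,88.2729

<svg xmlns="http://www.w3.org/2000/svg" width="220.3129mm" height="144.8189mm" viewBox="0 0 220.3129 144.8189">
  <polyline points="206.9813,81.3514 96.8982,44.7673" fill="none" stroke="#ff8800"/>
  <polyline points="24.6177,52.0242 160.8262,20.3748 161.7812,36.2754 89.4581,10.1398 180.3694,88.2729" fill="none" stroke="#ff8800"/>
</svg>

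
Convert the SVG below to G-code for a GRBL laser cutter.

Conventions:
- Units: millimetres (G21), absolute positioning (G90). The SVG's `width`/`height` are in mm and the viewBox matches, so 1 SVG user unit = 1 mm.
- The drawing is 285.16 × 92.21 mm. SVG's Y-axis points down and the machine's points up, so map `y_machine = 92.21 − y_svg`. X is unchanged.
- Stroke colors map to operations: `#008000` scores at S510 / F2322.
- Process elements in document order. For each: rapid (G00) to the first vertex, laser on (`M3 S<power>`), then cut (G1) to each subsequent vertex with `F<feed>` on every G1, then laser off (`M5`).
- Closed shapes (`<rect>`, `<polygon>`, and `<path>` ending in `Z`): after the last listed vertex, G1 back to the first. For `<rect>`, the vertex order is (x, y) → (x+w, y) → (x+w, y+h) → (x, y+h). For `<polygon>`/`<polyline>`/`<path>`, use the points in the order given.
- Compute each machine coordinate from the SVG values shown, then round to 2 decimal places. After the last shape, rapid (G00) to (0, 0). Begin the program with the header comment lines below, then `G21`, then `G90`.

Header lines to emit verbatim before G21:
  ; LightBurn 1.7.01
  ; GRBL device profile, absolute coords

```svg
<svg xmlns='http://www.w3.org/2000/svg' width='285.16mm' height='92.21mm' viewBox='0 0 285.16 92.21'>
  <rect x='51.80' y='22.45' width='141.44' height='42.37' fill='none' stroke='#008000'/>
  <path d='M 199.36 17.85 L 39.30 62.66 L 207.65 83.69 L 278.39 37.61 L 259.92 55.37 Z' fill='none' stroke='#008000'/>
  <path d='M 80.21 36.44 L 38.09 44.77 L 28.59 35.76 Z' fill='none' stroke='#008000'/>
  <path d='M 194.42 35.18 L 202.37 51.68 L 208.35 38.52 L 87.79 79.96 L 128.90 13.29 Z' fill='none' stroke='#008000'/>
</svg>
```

1 u = 1 mm; y_m = 92.21 − y.

[1] `<rect>` rectangle, #008000→score S510 F2322: (51.80,69.76) → (193.24,69.76) → (193.24,27.39) → (51.80,27.39) → (51.80,69.76) (closed)

[2] `<path>` closed polygon, #008000→score S510 F2322: (199.36,74.36) → (39.30,29.55) → (207.65,8.52) → (278.39,54.60) → (259.92,36.84) → (199.36,74.36) (closed)

[3] `<path>` closed polygon, #008000→score S510 F2322: (80.21,55.77) → (38.09,47.44) → (28.59,56.45) → (80.21,55.77) (closed)

[4] `<path>` closed polygon, #008000→score S510 F2322: (194.42,57.03) → (202.37,40.53) → (208.35,53.69) → (87.79,12.25) → (128.90,78.92) → (194.42,57.03) (closed)

; LightBurn 1.7.01
; GRBL device profile, absolute coords
G21
G90
G00 X51.80 Y69.76
M3 S510
G1 X193.24 Y69.76 F2322
G1 X193.24 Y27.39 F2322
G1 X51.80 Y27.39 F2322
G1 X51.80 Y69.76 F2322
M5
G00 X199.36 Y74.36
M3 S510
G1 X39.30 Y29.55 F2322
G1 X207.65 Y8.52 F2322
G1 X278.39 Y54.60 F2322
G1 X259.92 Y36.84 F2322
G1 X199.36 Y74.36 F2322
M5
G00 X80.21 Y55.77
M3 S510
G1 X38.09 Y47.44 F2322
G1 X28.59 Y56.45 F2322
G1 X80.21 Y55.77 F2322
M5
G00 X194.42 Y57.03
M3 S510
G1 X202.37 Y40.53 F2322
G1 X208.35 Y53.69 F2322
G1 X87.79 Y12.25 F2322
G1 X128.90 Y78.92 F2322
G1 X194.42 Y57.03 F2322
M5
G00 X0.00 Y0.00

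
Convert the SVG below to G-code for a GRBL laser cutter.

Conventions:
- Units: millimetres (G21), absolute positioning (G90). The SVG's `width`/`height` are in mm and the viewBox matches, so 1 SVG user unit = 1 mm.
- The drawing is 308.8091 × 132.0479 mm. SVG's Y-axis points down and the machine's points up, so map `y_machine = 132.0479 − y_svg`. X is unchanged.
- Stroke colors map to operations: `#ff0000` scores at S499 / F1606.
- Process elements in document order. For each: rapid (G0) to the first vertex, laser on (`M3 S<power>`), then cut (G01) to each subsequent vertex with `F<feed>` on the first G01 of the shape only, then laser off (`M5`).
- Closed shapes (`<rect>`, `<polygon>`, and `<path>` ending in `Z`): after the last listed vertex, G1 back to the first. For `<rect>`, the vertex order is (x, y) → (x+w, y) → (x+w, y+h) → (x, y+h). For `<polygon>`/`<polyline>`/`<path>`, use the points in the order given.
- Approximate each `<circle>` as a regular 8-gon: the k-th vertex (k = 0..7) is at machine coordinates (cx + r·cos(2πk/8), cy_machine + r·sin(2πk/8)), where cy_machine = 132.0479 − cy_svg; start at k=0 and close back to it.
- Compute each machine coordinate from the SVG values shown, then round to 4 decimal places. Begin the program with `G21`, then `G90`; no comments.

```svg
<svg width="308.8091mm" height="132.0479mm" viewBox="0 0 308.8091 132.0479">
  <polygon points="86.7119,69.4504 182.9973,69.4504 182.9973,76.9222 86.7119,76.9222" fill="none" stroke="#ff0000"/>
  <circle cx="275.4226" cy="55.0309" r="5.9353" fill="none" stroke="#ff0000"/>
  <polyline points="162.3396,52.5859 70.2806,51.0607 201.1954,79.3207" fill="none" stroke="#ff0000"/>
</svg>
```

G21
G90
G0 X86.7119 Y62.5975
M3 S499
G01 X182.9973 Y62.5975 F1606
G01 X182.9973 Y55.1257
G01 X86.7119 Y55.1257
G01 X86.7119 Y62.5975
M5
G0 X281.3579 Y77.0170
M3 S499
G01 X279.6195 Y81.2139 F1606
G01 X275.4226 Y82.9523
G01 X271.2257 Y81.2139
G01 X269.4873 Y77.0170
G01 X271.2257 Y72.8201
G01 X275.4226 Y71.0817
G01 X279.6195 Y72.8201
G01 X281.3579 Y77.0170
M5
G0 X162.3396 Y79.4620
M3 S499
G01 X70.2806 Y80.9872 F1606
G01 X201.1954 Y52.7272
M5

Since the viewBox matches the mm dimensions, user units are millimetres directly. The only transform is the Y-flip y_m = 132.0479 − y_svg.

Shape 1 is a rectangle drawn with `<polygon>`. Its stroke #ff0000 means score at S499, F1606. After flipping Y the toolpath is (86.7119,62.5975) → (182.9973,62.5975) → (182.9973,55.1257) → (86.7119,55.1257) → (86.7119,62.5975), returning to the start.

Shape 2 is a circle drawn with `<circle>`. Its stroke #ff0000 means score at S499, F1606. After flipping Y the toolpath is (281.3579,77.0170) → (279.6195,81.2139) → (275.4226,82.9523) → (271.2257,81.2139) → (269.4873,77.0170) → (271.2257,72.8201) → (275.4226,71.0817) → (279.6195,72.8201) → (281.3579,77.0170), returning to the start.

Shape 3 is a open polyline drawn with `<polyline>`. Its stroke #ff0000 means score at S499, F1606. After flipping Y the toolpath is (162.3396,79.4620) → (70.2806,80.9872) → (201.1954,52.7272).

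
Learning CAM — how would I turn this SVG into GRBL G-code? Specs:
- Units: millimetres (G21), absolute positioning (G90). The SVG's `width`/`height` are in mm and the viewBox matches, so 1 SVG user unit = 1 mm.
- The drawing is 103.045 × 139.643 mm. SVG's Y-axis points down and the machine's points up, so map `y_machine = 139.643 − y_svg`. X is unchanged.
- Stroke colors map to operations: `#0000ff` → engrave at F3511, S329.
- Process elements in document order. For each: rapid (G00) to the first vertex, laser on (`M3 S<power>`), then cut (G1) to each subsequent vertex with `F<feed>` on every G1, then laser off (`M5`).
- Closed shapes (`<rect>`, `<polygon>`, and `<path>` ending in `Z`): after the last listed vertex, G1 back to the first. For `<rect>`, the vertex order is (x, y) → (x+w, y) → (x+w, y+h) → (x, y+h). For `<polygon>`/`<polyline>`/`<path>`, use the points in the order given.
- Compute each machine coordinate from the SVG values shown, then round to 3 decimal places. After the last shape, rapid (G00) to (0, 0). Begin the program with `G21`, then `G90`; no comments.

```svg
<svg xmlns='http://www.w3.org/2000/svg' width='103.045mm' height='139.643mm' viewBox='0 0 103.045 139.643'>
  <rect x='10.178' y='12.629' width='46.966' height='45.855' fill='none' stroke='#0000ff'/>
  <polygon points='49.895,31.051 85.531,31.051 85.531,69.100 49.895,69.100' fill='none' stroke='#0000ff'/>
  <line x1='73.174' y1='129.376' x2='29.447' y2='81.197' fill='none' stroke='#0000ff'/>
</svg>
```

Since the viewBox matches the mm dimensions, user units are millimetres directly. The only transform is the Y-flip y_m = 139.643 − y_svg.

Shape 1 is a rectangle drawn with `<rect>`. Its stroke #0000ff means engrave at S329, F3511. After flipping Y the toolpath is (10.178,127.014) → (57.144,127.014) → (57.144,81.159) → (10.178,81.159) → (10.178,127.014), returning to the start.

Shape 2 is a rectangle drawn with `<polygon>`. Its stroke #0000ff means engrave at S329, F3511. After flipping Y the toolpath is (49.895,108.592) → (85.531,108.592) → (85.531,70.543) → (49.895,70.543) → (49.895,108.592), returning to the start.

Shape 3 is a line segment drawn with `<line>`. Its stroke #0000ff means engrave at S329, F3511. After flipping Y the toolpath is (73.174,10.267) → (29.447,58.446).

G21
G90
G00 X10.178 Y127.014
M3 S329
G1 X57.144 Y127.014 F3511
G1 X57.144 Y81.159 F3511
G1 X10.178 Y81.159 F3511
G1 X10.178 Y127.014 F3511
M5
G00 X49.895 Y108.592
M3 S329
G1 X85.531 Y108.592 F3511
G1 X85.531 Y70.543 F3511
G1 X49.895 Y70.543 F3511
G1 X49.895 Y108.592 F3511
M5
G00 X73.174 Y10.267
M3 S329
G1 X29.447 Y58.446 F3511
M5
G00 X0.000 Y0.000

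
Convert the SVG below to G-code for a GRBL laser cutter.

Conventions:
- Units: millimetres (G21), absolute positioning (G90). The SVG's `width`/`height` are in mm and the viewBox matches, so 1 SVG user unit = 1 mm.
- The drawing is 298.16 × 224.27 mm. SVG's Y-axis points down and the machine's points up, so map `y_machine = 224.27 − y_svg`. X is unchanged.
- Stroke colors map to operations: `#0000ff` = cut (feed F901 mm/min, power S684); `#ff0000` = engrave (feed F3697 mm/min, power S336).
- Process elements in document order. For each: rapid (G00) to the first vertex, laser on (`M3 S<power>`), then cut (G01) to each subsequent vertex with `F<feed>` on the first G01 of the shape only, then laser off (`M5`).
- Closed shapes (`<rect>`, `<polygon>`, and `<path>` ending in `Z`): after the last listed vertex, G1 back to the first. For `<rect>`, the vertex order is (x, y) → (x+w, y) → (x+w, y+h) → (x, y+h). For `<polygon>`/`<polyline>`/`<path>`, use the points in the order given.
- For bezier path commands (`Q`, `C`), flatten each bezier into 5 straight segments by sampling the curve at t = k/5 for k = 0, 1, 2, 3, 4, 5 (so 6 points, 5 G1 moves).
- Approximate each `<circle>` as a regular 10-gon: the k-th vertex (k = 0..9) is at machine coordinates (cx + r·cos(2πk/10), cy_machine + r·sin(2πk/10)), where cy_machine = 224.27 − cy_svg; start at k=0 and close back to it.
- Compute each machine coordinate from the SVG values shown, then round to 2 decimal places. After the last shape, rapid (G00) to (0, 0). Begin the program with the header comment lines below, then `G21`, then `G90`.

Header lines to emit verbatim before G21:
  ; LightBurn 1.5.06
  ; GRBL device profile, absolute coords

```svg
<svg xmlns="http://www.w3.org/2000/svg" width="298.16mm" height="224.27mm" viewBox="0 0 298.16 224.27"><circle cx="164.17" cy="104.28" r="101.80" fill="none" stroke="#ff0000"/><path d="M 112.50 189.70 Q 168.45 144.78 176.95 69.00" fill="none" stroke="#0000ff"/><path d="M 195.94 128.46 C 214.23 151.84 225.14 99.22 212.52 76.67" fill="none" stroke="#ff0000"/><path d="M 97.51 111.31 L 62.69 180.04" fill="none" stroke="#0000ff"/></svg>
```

Since the viewBox matches the mm dimensions, user units are millimetres directly. The only transform is the Y-flip y_m = 224.27 − y_svg.

Shape 1 is a circle drawn with `<circle>`. Its stroke #ff0000 means engrave at S336, F3697. After flipping Y the toolpath is (265.97,119.99) → (246.53,179.83) → (195.63,216.81) → (132.71,216.81) → (81.81,179.83) → (62.37,119.99) → (81.81,60.15) → (132.71,23.17) → (195.63,23.17) → (246.53,60.15) → (265.97,119.99), returning to the start.

Shape 2 is a quadratic bezier drawn with `<path>`. Its stroke #0000ff means cut at S684, F901. After flipping Y the toolpath is (112.50,34.57) → (132.98,53.77) → (149.67,75.44) → (162.56,99.58) → (171.65,126.19) → (176.95,155.27).

Shape 3 is a cubic bezier drawn with `<path>`. Its stroke #ff0000 means engrave at S336, F3697. After flipping Y the toolpath is (195.94,95.81) → (205.90,90.05) → (213.31,97.45) → (217.40,112.89) → (217.40,131.31) → (212.52,147.60).

Shape 4 is a line segment drawn with `<path>`. Its stroke #0000ff means cut at S684, F901. After flipping Y the toolpath is (97.51,112.96) → (62.69,44.23).

; LightBurn 1.5.06
; GRBL device profile, absolute coords
G21
G90
G00 X265.97 Y119.99
M3 S336
G01 X246.53 Y179.83 F3697
G01 X195.63 Y216.81
G01 X132.71 Y216.81
G01 X81.81 Y179.83
G01 X62.37 Y119.99
G01 X81.81 Y60.15
G01 X132.71 Y23.17
G01 X195.63 Y23.17
G01 X246.53 Y60.15
G01 X265.97 Y119.99
M5
G00 X112.50 Y34.57
M3 S684
G01 X132.98 Y53.77 F901
G01 X149.67 Y75.44
G01 X162.56 Y99.58
G01 X171.65 Y126.19
G01 X176.95 Y155.27
M5
G00 X195.94 Y95.81
M3 S336
G01 X205.90 Y90.05 F3697
G01 X213.31 Y97.45
G01 X217.40 Y112.89
G01 X217.40 Y131.31
G01 X212.52 Y147.60
M5
G00 X97.51 Y112.96
M3 S684
G01 X62.69 Y44.23 F901
M5
G00 X0.00 Y0.00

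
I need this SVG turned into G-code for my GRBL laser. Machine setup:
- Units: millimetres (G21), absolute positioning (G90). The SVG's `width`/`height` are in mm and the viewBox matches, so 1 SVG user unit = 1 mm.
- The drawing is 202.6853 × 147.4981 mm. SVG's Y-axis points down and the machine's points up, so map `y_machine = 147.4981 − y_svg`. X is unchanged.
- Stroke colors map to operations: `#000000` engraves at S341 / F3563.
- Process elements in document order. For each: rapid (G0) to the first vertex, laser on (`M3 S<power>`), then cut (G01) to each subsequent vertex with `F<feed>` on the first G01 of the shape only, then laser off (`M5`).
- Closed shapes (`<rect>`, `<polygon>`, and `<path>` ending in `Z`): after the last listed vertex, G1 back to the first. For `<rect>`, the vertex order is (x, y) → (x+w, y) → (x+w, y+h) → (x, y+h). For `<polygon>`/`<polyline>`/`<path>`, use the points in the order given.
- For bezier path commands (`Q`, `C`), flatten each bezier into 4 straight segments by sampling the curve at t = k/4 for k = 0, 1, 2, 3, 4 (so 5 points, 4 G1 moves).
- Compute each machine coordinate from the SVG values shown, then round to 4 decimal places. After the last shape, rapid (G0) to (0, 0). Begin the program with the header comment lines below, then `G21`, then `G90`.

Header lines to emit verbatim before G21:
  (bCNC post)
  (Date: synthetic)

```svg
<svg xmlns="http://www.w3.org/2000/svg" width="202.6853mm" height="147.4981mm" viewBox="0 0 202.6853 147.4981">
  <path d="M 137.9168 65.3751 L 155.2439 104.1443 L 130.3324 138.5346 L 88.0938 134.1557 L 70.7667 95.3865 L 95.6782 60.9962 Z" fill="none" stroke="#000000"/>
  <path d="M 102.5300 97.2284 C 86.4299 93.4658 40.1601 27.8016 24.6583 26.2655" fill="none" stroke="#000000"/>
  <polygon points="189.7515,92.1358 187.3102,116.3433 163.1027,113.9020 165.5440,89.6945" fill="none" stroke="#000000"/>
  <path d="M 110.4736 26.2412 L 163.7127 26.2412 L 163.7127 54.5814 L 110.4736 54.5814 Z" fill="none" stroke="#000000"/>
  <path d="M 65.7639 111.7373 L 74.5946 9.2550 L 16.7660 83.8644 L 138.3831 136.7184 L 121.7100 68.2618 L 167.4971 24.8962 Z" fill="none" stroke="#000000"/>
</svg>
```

viewBox `0 0 202.6853 147.4981` with mm width/height → 1 unit = 1 mm. Flip: y_m = 147.4981 − y_svg.

**Shape 1** — `<path>` regular polygon, stroke `#000000` → engrave (S341, F3563). Machine vertices: (137.9168,82.1230) → (155.2439,43.3538) → (130.3324,8.9635) → (88.0938,13.3424) → (70.7667,52.1116) → (95.6782,86.5019) → (137.9168,82.1230). Closed: final G1 returns to the first vertex.

**Shape 2** — `<path>` cubic bezier, stroke `#000000` → engrave (S341, F3563). Control points (SVG): P0=(102.5300,97.2284), P1=(86.4299,93.4658), P2=(40.1601,27.8016), P3=(24.6583,26.2655); sampled at t=k/4. Machine vertices: (102.5300,50.2697) → (85.7503,62.7290) → (63.3698,86.5861) → (41.1015,110.0257) → (24.6583,121.2326). Open path.

**Shape 3** — `<polygon>` regular polygon, stroke `#000000` → engrave (S341, F3563). Machine vertices: (189.7515,55.3623) → (187.3102,31.1548) → (163.1027,33.5961) → (165.5440,57.8036) → (189.7515,55.3623). Closed: final G1 returns to the first vertex.

**Shape 4** — `<path>` rectangle, stroke `#000000` → engrave (S341, F3563). Machine vertices: (110.4736,121.2569) → (163.7127,121.2569) → (163.7127,92.9167) → (110.4736,92.9167) → (110.4736,121.2569). Closed: final G1 returns to the first vertex.

**Shape 5** — `<path>` closed polygon, stroke `#000000` → engrave (S341, F3563). Machine vertices: (65.7639,35.7608) → (74.5946,138.2431) → (16.7660,63.6337) → (138.3831,10.7797) → (121.7100,79.2363) → (167.4971,122.6019) → (65.7639,35.7608). Closed: final G1 returns to the first vertex.

(bCNC post)
(Date: synthetic)
G21
G90
G0 X137.9168 Y82.1230
M3 S341
G01 X155.2439 Y43.3538 F3563
G01 X130.3324 Y8.9635
G01 X88.0938 Y13.3424
G01 X70.7667 Y52.1116
G01 X95.6782 Y86.5019
G01 X137.9168 Y82.1230
M5
G0 X102.5300 Y50.2697
M3 S341
G01 X85.7503 Y62.7290 F3563
G01 X63.3698 Y86.5861
G01 X41.1015 Y110.0257
G01 X24.6583 Y121.2326
M5
G0 X189.7515 Y55.3623
M3 S341
G01 X187.3102 Y31.1548 F3563
G01 X163.1027 Y33.5961
G01 X165.5440 Y57.8036
G01 X189.7515 Y55.3623
M5
G0 X110.4736 Y121.2569
M3 S341
G01 X163.7127 Y121.2569 F3563
G01 X163.7127 Y92.9167
G01 X110.4736 Y92.9167
G01 X110.4736 Y121.2569
M5
G0 X65.7639 Y35.7608
M3 S341
G01 X74.5946 Y138.2431 F3563
G01 X16.7660 Y63.6337
G01 X138.3831 Y10.7797
G01 X121.7100 Y79.2363
G01 X167.4971 Y122.6019
G01 X65.7639 Y35.7608
M5
G0 X0.0000 Y0.0000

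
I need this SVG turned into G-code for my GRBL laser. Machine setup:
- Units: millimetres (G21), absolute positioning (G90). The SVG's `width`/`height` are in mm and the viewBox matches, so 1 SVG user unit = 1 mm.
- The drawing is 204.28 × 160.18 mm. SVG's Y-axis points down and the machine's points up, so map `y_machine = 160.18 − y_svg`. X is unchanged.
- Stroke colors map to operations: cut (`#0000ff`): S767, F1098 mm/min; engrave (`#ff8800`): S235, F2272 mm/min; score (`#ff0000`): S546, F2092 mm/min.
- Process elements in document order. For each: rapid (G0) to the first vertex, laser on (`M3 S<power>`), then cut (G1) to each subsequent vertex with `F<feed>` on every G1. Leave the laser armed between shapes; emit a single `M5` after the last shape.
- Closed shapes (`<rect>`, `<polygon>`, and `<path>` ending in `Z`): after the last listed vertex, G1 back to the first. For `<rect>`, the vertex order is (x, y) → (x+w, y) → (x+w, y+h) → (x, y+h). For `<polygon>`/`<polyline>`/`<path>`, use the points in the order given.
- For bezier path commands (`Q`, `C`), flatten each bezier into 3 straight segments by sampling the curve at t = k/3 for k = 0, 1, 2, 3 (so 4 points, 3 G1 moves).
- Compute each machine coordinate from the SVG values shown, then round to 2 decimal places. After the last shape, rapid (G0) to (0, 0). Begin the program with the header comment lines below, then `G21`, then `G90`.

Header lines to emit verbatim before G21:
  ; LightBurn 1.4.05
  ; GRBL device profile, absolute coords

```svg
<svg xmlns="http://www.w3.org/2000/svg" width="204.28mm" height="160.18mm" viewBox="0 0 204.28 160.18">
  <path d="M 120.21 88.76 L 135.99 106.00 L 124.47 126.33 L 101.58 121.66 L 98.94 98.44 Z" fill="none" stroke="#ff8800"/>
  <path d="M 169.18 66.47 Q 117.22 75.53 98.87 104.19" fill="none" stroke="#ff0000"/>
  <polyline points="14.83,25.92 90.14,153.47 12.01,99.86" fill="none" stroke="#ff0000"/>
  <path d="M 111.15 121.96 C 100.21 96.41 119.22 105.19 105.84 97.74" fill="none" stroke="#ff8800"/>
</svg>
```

1 u = 1 mm; y_m = 160.18 − y.

[1] `<path>` regular polygon, #ff8800→engrave S235 F2272: (120.21,71.42) → (135.99,54.18) → (124.47,33.85) → (101.58,38.52) → (98.94,61.74) → (120.21,71.42) (closed)

[2] `<path>` quadratic bezier, #ff0000→score S546 F2092: (169.18,93.71) → (138.27,85.49) → (114.84,72.92) → (98.87,55.99)

[3] `<polyline>` open polyline, #ff0000→score S546 F2092: (14.83,134.26) → (90.14,6.71) → (12.01,60.32)

[4] `<path>` cubic bezier, #ff8800→engrave S235 F2272: (111.15,38.22) → (107.88,54.20) → (110.73,58.53) → (105.84,62.44)

; LightBurn 1.4.05
; GRBL device profile, absolute coords
G21
G90
G0 X120.21 Y71.42
M3 S235
G1 X135.99 Y54.18 F2272
G1 X124.47 Y33.85 F2272
G1 X101.58 Y38.52 F2272
G1 X98.94 Y61.74 F2272
G1 X120.21 Y71.42 F2272
G0 X169.18 Y93.71
M3 S546
G1 X138.27 Y85.49 F2092
G1 X114.84 Y72.92 F2092
G1 X98.87 Y55.99 F2092
G0 X14.83 Y134.26
M3 S546
G1 X90.14 Y6.71 F2092
G1 X12.01 Y60.32 F2092
G0 X111.15 Y38.22
M3 S235
G1 X107.88 Y54.20 F2272
G1 X110.73 Y58.53 F2272
G1 X105.84 Y62.44 F2272
M5
G0 X0.00 Y0.00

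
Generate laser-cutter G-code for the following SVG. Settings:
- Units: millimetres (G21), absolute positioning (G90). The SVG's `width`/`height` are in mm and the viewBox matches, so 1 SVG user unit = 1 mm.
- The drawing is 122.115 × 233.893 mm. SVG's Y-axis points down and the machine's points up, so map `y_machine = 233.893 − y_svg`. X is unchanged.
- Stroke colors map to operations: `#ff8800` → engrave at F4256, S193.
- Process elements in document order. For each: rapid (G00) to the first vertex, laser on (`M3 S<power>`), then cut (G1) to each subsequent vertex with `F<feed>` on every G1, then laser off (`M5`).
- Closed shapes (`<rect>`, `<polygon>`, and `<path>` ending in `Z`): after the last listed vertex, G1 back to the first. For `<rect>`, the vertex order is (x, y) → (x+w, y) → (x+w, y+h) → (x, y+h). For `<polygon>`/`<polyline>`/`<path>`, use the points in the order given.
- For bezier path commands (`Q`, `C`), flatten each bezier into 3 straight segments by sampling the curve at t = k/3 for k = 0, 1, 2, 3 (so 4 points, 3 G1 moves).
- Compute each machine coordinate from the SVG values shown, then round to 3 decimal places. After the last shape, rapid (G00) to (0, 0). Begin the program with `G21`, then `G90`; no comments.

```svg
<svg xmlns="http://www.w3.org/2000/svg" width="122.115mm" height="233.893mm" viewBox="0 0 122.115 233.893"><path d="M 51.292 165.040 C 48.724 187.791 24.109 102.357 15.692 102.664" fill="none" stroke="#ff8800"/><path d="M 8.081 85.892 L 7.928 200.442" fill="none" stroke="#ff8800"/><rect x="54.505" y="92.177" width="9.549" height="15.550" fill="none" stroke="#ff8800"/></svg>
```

1 u = 1 mm; y_m = 233.893 − y.

[1] `<path>` cubic bezier, #ff8800→engrave S193 F4256: (51.292,68.853) → (42.791,74.981) → (28.092,110.138) → (15.692,131.229)

[2] `<path>` line segment, #ff8800→engrave S193 F4256: (8.081,148.001) → (7.928,33.451)

[3] `<rect>` rectangle, #ff8800→engrave S193 F4256: (54.505,141.716) → (64.054,141.716) → (64.054,126.166) → (54.505,126.166) → (54.505,141.716) (closed)

G21
G90
G00 X51.292 Y68.853
M3 S193
G1 X42.791 Y74.981 F4256
G1 X28.092 Y110.138 F4256
G1 X15.692 Y131.229 F4256
M5
G00 X8.081 Y148.001
M3 S193
G1 X7.928 Y33.451 F4256
M5
G00 X54.505 Y141.716
M3 S193
G1 X64.054 Y141.716 F4256
G1 X64.054 Y126.166 F4256
G1 X54.505 Y126.166 F4256
G1 X54.505 Y141.716 F4256
M5
G00 X0.000 Y0.000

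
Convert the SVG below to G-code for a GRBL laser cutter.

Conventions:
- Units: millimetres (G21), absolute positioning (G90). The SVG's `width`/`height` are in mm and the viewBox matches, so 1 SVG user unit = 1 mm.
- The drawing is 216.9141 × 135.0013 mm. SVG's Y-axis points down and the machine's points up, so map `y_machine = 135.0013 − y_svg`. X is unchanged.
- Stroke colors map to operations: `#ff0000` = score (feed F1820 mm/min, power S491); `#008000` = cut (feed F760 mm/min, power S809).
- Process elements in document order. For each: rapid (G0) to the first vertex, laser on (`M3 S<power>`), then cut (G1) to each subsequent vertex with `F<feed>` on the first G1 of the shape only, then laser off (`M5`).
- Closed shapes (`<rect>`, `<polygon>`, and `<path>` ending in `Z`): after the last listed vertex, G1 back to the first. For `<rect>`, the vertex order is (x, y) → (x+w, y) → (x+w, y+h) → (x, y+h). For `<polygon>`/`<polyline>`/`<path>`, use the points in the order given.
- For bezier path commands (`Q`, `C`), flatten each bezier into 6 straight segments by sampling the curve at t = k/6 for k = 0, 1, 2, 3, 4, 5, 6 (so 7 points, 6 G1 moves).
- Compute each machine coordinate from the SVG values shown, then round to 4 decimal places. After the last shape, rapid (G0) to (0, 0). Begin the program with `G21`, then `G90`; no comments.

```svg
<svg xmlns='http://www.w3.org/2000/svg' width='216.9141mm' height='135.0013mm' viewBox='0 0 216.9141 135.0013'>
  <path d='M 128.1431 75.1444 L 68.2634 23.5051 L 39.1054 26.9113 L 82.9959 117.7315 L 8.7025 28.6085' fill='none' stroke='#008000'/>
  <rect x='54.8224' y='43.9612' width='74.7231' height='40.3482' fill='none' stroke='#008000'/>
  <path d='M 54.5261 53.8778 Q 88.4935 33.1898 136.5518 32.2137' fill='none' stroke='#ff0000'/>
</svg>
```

Since the viewBox matches the mm dimensions, user units are millimetres directly. The only transform is the Y-flip y_m = 135.0013 − y_svg.

Shape 1 is a open polyline drawn with `<path>`. Its stroke #008000 means cut at S809, F760. After flipping Y the toolpath is (128.1431,59.8569) → (68.2634,111.4962) → (39.1054,108.0900) → (82.9959,17.2698) → (8.7025,106.3928).

Shape 2 is a rectangle drawn with `<rect>`. Its stroke #008000 means cut at S809, F760. After flipping Y the toolpath is (54.8224,91.0401) → (129.5455,91.0401) → (129.5455,50.6919) → (54.8224,50.6919) → (54.8224,91.0401), returning to the start.

Shape 3 is a quadratic bezier drawn with `<path>`. Its stroke #ff0000 means score at S491, F1820. After flipping Y the toolpath is (54.5261,81.1235) → (66.2400,87.4719) → (78.7367,92.7253) → (92.0162,96.8835) → (106.0786,99.9467) → (120.9238,101.9147) → (136.5518,102.7876).

G21
G90
G0 X128.1431 Y59.8569
M3 S809
G1 X68.2634 Y111.4962 F760
G1 X39.1054 Y108.0900
G1 X82.9959 Y17.2698
G1 X8.7025 Y106.3928
M5
G0 X54.8224 Y91.0401
M3 S809
G1 X129.5455 Y91.0401 F760
G1 X129.5455 Y50.6919
G1 X54.8224 Y50.6919
G1 X54.8224 Y91.0401
M5
G0 X54.5261 Y81.1235
M3 S491
G1 X66.2400 Y87.4719 F1820
G1 X78.7367 Y92.7253
G1 X92.0162 Y96.8835
G1 X106.0786 Y99.9467
G1 X120.9238 Y101.9147
G1 X136.5518 Y102.7876
M5
G0 X0.0000 Y0.0000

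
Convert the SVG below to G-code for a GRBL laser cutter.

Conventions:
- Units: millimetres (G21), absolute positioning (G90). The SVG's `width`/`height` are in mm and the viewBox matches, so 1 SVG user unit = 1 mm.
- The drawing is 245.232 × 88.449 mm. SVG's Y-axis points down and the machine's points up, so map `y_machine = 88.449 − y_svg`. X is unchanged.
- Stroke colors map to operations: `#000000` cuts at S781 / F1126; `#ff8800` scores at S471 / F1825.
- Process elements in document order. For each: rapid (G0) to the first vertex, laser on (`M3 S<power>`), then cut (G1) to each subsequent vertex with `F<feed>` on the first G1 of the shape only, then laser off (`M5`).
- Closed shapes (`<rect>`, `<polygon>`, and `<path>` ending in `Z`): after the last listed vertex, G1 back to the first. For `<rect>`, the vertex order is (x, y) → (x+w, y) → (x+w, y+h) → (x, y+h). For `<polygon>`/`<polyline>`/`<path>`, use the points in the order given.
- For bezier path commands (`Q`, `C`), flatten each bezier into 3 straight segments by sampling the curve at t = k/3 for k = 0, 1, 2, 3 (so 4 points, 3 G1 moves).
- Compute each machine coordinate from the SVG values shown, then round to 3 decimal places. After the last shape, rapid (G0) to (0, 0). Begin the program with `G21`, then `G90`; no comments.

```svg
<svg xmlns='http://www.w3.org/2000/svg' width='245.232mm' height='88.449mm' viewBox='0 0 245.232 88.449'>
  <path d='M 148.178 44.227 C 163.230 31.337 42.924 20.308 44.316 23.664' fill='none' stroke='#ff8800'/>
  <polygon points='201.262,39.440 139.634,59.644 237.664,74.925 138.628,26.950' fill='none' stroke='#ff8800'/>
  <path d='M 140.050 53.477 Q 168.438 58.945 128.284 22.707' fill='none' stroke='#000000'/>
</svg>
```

Since the viewBox matches the mm dimensions, user units are millimetres directly. The only transform is the Y-flip y_m = 88.449 − y_svg.

Shape 1 is a cubic bezier drawn with `<path>`. Its stroke #ff8800 means score at S471, F1825. After flipping Y the toolpath is (148.178,44.222) → (127.631,56.028) → (73.969,63.810) → (44.316,64.785).

Shape 2 is a closed polygon drawn with `<polygon>`. Its stroke #ff8800 means score at S471, F1825. After flipping Y the toolpath is (201.262,49.009) → (139.634,28.805) → (237.664,13.524) → (138.628,61.499) → (201.262,49.009), returning to the start.

Shape 3 is a quadratic bezier drawn with `<path>`. Its stroke #000000 means cut at S781, F1126. After flipping Y the toolpath is (140.050,34.972) → (151.360,35.961) → (147.438,46.217) → (128.284,65.742).

G21
G90
G0 X148.178 Y44.222
M3 S471
G1 X127.631 Y56.028 F1825
G1 X73.969 Y63.810
G1 X44.316 Y64.785
M5
G0 X201.262 Y49.009
M3 S471
G1 X139.634 Y28.805 F1825
G1 X237.664 Y13.524
G1 X138.628 Y61.499
G1 X201.262 Y49.009
M5
G0 X140.050 Y34.972
M3 S781
G1 X151.360 Y35.961 F1126
G1 X147.438 Y46.217
G1 X128.284 Y65.742
M5
G0 X0.000 Y0.000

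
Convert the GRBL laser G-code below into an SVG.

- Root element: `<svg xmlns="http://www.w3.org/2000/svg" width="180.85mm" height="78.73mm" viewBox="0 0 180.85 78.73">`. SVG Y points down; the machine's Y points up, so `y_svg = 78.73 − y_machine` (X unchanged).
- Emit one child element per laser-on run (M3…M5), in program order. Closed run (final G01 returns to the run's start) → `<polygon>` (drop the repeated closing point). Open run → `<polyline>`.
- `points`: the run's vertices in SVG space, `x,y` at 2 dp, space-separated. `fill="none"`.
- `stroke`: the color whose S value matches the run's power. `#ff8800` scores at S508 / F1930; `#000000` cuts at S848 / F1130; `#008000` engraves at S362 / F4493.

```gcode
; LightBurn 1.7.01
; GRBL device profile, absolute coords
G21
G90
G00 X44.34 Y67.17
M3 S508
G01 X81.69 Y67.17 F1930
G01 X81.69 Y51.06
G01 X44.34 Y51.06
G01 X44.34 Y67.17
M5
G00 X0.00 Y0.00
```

Each laser-on run becomes one SVG element. Flip Y back into SVG space with y_svg = 78.73 − y_machine. Every run uses S508, so all elements get stroke `#ff8800` (score).

Run 1: The run returns to its start, so emit a `<polygon>` with points (Y-flipped): 44.34,11.56 81.69,11.56 81.69,27.67 44.34,27.67.

<svg xmlns="http://www.w3.org/2000/svg" width="180.85mm" height="78.73mm" viewBox="0 0 180.85 78.73">
  <polygon points="44.34,11.56 81.69,11.56 81.69,27.67 44.34,27.67" fill="none" stroke="#ff8800"/>
</svg>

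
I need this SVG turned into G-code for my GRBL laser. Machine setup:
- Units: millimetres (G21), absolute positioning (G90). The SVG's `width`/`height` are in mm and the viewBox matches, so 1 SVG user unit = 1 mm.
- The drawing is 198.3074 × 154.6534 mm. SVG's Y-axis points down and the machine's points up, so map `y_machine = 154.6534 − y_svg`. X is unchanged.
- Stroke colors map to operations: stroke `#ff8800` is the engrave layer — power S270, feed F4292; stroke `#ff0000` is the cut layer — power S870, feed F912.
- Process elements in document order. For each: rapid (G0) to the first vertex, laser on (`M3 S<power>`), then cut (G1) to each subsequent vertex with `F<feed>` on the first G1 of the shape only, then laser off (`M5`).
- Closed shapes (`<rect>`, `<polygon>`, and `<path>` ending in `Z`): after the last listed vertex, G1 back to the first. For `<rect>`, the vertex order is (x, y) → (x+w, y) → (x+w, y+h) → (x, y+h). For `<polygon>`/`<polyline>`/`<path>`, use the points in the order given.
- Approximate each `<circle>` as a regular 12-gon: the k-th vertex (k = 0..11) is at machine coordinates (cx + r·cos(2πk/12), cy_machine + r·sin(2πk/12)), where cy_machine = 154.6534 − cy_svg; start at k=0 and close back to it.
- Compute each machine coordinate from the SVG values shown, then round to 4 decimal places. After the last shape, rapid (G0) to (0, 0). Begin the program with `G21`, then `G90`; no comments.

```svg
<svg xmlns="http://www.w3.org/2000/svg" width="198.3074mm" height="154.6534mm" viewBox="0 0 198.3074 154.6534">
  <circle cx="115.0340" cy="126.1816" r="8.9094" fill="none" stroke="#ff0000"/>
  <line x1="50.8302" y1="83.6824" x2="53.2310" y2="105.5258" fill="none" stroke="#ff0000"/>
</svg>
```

Since the viewBox matches the mm dimensions, user units are millimetres directly. The only transform is the Y-flip y_m = 154.6534 − y_svg.

Shape 1 is a circle drawn with `<circle>`. Its stroke #ff0000 means cut at S870, F912. After flipping Y the toolpath is (123.9434,28.4718) → (122.7498,32.9265) → (119.4887,36.1876) → (115.0340,37.3812) → (110.5793,36.1876) → (107.3182,32.9265) → (106.1246,28.4718) → (107.3182,24.0171) → (110.5793,20.7560) → (115.0340,19.5624) → (119.4887,20.7560) → (122.7498,24.0171) → (123.9434,28.4718), returning to the start.

Shape 2 is a line segment drawn with `<line>`. Its stroke #ff0000 means cut at S870, F912. After flipping Y the toolpath is (50.8302,70.9710) → (53.2310,49.1276).

G21
G90
G0 X123.9434 Y28.4718
M3 S870
G1 X122.7498 Y32.9265 F912
G1 X119.4887 Y36.1876
G1 X115.0340 Y37.3812
G1 X110.5793 Y36.1876
G1 X107.3182 Y32.9265
G1 X106.1246 Y28.4718
G1 X107.3182 Y24.0171
G1 X110.5793 Y20.7560
G1 X115.0340 Y19.5624
G1 X119.4887 Y20.7560
G1 X122.7498 Y24.0171
G1 X123.9434 Y28.4718
M5
G0 X50.8302 Y70.9710
M3 S870
G1 X53.2310 Y49.1276 F912
M5
G0 X0.0000 Y0.0000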